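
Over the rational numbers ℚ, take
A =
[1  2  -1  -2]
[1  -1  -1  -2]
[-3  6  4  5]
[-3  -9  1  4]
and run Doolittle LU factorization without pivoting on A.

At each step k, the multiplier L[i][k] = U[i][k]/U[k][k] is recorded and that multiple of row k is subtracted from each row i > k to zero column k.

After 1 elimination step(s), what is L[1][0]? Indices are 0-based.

L[1][0] = 1

k=0: U[0][0]=1
  eliminate (1,0): mult=1, new row 1: (0, -3, 0, 0); set L[1][0]=1
  eliminate (2,0): mult=-3, new row 2: (0, 12, 1, -1); set L[2][0]=-3
  eliminate (3,0): mult=-3, new row 3: (0, -3, -2, -2); set L[3][0]=-3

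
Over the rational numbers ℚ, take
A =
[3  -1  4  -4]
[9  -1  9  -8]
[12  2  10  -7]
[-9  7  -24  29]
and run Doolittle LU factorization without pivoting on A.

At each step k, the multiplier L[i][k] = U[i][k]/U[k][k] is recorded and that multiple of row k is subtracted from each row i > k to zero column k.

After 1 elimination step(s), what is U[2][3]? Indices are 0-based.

U[2][3] = 9

k=0: U[0][0]=3
  eliminate (1,0): mult=3, new row 1: (0, 2, -3, 4); set L[1][0]=3
  eliminate (2,0): mult=4, new row 2: (0, 6, -6, 9); set L[2][0]=4
  eliminate (3,0): mult=-3, new row 3: (0, 4, -12, 17); set L[3][0]=-3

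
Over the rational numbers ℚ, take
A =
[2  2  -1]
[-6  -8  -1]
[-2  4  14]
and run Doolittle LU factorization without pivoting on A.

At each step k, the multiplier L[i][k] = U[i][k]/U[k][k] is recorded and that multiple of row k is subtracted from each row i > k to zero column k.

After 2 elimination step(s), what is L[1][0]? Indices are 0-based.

L[1][0] = -3

k=0: U[0][0]=2
  eliminate (1,0): mult=-3, new row 1: (0, -2, -4); set L[1][0]=-3
  eliminate (2,0): mult=-1, new row 2: (0, 6, 13); set L[2][0]=-1
k=1: U[1][1]=-2
  eliminate (2,1): mult=-3, new row 2: (0, 0, 1); set L[2][1]=-3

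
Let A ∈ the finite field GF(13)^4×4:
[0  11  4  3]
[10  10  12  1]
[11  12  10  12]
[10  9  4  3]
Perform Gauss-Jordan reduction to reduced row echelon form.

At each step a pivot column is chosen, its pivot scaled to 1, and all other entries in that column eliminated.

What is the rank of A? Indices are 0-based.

pivot(0,0): swap R0↔R1
pivot(0,0)=10: scale R0 → (1, 1, 9, 4)
  clear (2,0): R2 −= (11)R0 → (0, 1, 2, 7)
  clear (3,0): R3 −= (10)R0 → (0, 12, 5, 2)
pivot(1,1)=11: scale R1 → (0, 1, 11, 5)
  clear (0,1): R0 −= (1)R1 → (1, 0, 11, 12)
  clear (2,1): R2 −= (1)R1 → (0, 0, 4, 2)
  clear (3,1): R3 −= (12)R1 → (0, 0, 3, 7)
pivot(2,2)=4: scale R2 → (0, 0, 1, 7)
  clear (0,2): R0 −= (11)R2 → (1, 0, 0, 0)
  clear (1,2): R1 −= (11)R2 → (0, 1, 0, 6)
  clear (3,2): R3 −= (3)R2 → (0, 0, 0, 12)
pivot(3,3)=12: scale R3 → (0, 0, 0, 1)
  clear (1,3): R1 −= (6)R3 → (0, 1, 0, 0)
  clear (2,3): R2 −= (7)R3 → (0, 0, 1, 0)

rank = 4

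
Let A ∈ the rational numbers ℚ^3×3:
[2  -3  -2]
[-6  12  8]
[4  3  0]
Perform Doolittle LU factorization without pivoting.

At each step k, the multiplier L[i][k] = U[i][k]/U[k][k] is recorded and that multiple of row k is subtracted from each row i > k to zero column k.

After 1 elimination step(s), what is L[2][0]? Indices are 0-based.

[col 0] pivot 2
  R1 -= -3*R0 → (0, 3, 2)  (L[1][0] := -3)
  R2 -= 2*R0 → (0, 9, 4)  (L[2][0] := 2)

L[2][0] = 2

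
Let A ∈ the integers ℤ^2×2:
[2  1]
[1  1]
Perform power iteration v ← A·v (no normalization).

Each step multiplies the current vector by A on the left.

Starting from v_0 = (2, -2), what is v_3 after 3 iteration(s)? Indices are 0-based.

v_3 = (10, 6)

v_0 = (2, -2).
v_1 = A·v_0 = (2, 0).
v_2 = A·v_1 = (4, 2).
v_3 = A·v_2 = (10, 6).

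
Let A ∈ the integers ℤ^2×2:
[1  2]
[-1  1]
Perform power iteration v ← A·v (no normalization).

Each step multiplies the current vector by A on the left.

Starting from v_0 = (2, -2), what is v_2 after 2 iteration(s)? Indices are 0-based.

v_0 = (2, -2).
v_1 = A·v_0 = (-2, -4).
v_2 = A·v_1 = (-10, -2).

v_2 = (-10, -2)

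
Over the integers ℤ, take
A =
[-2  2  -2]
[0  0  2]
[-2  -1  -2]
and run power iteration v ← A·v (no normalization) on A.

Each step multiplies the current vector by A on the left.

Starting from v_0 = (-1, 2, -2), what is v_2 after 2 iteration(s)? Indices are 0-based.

v_2 = (-36, 8, -24)

v_0 = (-1, 2, -2).
v_1 = A·v_0 = (10, -4, 4).
v_2 = A·v_1 = (-36, 8, -24).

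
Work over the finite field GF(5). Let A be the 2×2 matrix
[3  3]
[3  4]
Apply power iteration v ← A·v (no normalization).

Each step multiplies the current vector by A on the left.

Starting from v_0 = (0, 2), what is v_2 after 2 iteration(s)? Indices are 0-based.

v_0 = (0, 2).
v_1 = A·v_0 = (1, 3).
v_2 = A·v_1 = (2, 0).

v_2 = (2, 0)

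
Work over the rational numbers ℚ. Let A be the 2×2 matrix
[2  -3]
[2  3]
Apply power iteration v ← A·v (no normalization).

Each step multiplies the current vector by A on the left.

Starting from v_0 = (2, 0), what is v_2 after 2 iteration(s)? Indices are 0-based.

v_2 = (-4, 20)

v_0 = (2, 0).
v_1 = A·v_0 = (4, 4).
v_2 = A·v_1 = (-4, 20).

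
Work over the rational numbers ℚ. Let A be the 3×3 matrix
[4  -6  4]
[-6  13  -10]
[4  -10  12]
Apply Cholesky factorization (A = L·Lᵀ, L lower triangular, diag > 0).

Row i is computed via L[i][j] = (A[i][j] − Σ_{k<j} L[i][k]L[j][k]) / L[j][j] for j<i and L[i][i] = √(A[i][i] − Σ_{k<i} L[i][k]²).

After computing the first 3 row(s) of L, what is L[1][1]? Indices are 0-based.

L[1][1] = 2

Step 1: L[0][0] = √(4) = 2.
  L[1][0] = (-6) / L[0][0] = -3.
Step 2: L[1][1] = √(4) = 2.
  L[2][0] = (4) / L[0][0] = 2.
  L[2][1] = (-4) / L[1][1] = -2.
Step 3: L[2][2] = √(4) = 2.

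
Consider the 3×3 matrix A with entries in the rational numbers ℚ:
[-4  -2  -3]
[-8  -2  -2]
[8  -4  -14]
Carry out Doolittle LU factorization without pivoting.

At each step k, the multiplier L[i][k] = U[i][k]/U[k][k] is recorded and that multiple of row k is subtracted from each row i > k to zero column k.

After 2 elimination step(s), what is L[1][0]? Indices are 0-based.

L[1][0] = 2

Step 1: pivot at (0,0) is -4.
  row1 ← row1 − (2)·row0  ⇒  L[1][0]=2, U row1=(0, 2, 4)
  row2 ← row2 − (-2)·row0  ⇒  L[2][0]=-2, U row2=(0, -8, -20)
Step 2: pivot at (1,1) is 2.
  row2 ← row2 − (-4)·row1  ⇒  L[2][1]=-4, U row2=(0, 0, -4)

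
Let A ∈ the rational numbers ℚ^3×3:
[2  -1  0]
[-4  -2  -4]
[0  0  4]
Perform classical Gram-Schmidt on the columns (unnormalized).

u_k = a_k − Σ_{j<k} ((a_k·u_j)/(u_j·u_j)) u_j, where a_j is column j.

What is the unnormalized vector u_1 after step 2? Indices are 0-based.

u_1 = (-8/5, -4/5, 0)

Step 1: u_0 = a_0 = (2, -4, 0).
Step 2: u_1 = a_1 − (3/10)·u_0 = (-8/5, -4/5, 0).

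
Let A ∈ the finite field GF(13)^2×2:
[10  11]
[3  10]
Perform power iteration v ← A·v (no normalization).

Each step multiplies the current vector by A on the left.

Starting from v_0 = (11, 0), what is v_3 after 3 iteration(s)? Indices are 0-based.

v_0 = (11, 0).
v_1 = A·v_0 = (6, 7).
v_2 = A·v_1 = (7, 10).
v_3 = A·v_2 = (11, 4).

v_3 = (11, 4)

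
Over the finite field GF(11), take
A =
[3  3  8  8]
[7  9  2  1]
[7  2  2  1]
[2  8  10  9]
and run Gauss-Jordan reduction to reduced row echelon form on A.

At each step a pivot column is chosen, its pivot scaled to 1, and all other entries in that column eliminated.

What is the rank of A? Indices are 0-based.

[1] R0 /= 3  ⇒  (1, 1, 10, 10)
     R1 -= 7·R0  ⇒  (0, 2, 9, 8)
     R2 -= 7·R0  ⇒  (0, 6, 9, 8)
     R3 -= 2·R0  ⇒  (0, 6, 1, 0)
[2] R1 /= 2  ⇒  (0, 1, 10, 4)
     R0 -= 1·R1  ⇒  (1, 0, 0, 6)
     R2 -= 6·R1  ⇒  (0, 0, 4, 6)
     R3 -= 6·R1  ⇒  (0, 0, 7, 9)
[3] R2 /= 4  ⇒  (0, 0, 1, 7)
     R1 -= 10·R2  ⇒  (0, 1, 0, 0)
     R3 -= 7·R2  ⇒  (0, 0, 0, 4)
[4] R3 /= 4  ⇒  (0, 0, 0, 1)
     R0 -= 6·R3  ⇒  (1, 0, 0, 0)
     R2 -= 7·R3  ⇒  (0, 0, 1, 0)

rank = 4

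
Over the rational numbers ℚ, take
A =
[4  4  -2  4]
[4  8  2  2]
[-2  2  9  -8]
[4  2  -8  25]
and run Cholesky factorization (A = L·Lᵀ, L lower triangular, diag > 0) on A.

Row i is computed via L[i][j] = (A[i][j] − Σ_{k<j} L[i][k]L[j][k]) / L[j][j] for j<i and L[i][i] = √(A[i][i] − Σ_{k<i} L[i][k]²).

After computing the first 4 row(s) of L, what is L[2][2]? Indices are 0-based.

L[2][2] = 2

Step 1: L[0][0] = √(4) = 2.
  L[1][0] = (4) / L[0][0] = 2.
Step 2: L[1][1] = √(4) = 2.
  L[2][0] = (-2) / L[0][0] = -1.
  L[2][1] = (4) / L[1][1] = 2.
Step 3: L[2][2] = √(4) = 2.
  L[3][0] = (4) / L[0][0] = 2.
  L[3][1] = (-2) / L[1][1] = -1.
  L[3][2] = (-4) / L[2][2] = -2.
Step 4: L[3][3] = √(16) = 4.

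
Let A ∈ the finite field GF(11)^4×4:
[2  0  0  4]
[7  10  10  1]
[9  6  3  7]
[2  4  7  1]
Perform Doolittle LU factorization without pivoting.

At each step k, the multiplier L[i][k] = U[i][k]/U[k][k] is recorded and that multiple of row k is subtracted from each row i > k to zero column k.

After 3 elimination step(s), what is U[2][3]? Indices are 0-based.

[col 0] pivot 2
  R1 -= 9*R0 → (0, 10, 10, 9)  (L[1][0] := 9)
  R2 -= 10*R0 → (0, 6, 3, 0)  (L[2][0] := 10)
  R3 -= 1*R0 → (0, 4, 7, 8)  (L[3][0] := 1)
[col 1] pivot 10
  R2 -= 5*R1 → (0, 0, 8, 10)  (L[2][1] := 5)
  R3 -= 7*R1 → (0, 0, 3, 0)  (L[3][1] := 7)
[col 2] pivot 8
  R3 -= 10*R2 → (0, 0, 0, 10)  (L[3][2] := 10)

U[2][3] = 10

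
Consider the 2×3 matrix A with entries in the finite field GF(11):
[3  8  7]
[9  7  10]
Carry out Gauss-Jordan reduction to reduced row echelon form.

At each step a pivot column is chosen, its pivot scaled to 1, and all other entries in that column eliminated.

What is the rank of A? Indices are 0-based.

pivot(0,0)=3: scale R0 → (1, 10, 6)
  clear (1,0): R1 −= (9)R0 → (0, 5, 0)
pivot(1,1)=5: scale R1 → (0, 1, 0)
  clear (0,1): R0 −= (10)R1 → (1, 0, 6)

rank = 2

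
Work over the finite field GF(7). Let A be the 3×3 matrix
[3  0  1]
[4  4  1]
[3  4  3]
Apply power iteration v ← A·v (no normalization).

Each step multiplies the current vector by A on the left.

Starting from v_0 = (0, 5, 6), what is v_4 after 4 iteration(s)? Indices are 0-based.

v_0 = (0, 5, 6).
v_1 = A·v_0 = (6, 5, 3).
v_2 = A·v_1 = (0, 5, 5).
v_3 = A·v_2 = (5, 4, 0).
v_4 = A·v_3 = (1, 1, 3).

v_4 = (1, 1, 3)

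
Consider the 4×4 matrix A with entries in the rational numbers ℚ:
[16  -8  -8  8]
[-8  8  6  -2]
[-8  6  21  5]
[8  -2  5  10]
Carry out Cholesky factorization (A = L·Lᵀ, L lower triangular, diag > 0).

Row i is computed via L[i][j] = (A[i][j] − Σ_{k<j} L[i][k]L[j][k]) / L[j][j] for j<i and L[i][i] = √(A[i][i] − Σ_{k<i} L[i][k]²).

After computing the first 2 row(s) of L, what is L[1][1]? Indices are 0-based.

Step 1: L[0][0] = √(16) = 4.
  L[1][0] = (-8) / L[0][0] = -2.
Step 2: L[1][1] = √(4) = 2.

L[1][1] = 2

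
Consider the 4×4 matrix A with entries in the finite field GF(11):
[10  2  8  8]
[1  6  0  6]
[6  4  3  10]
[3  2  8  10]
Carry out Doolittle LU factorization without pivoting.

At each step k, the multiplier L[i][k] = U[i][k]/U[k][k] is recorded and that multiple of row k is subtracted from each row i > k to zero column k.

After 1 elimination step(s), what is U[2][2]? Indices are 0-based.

U[2][2] = 7

k=0: U[0][0]=10
  eliminate (1,0): mult=10, new row 1: (0, 8, 8, 3); set L[1][0]=10
  eliminate (2,0): mult=5, new row 2: (0, 5, 7, 3); set L[2][0]=5
  eliminate (3,0): mult=8, new row 3: (0, 8, 10, 1); set L[3][0]=8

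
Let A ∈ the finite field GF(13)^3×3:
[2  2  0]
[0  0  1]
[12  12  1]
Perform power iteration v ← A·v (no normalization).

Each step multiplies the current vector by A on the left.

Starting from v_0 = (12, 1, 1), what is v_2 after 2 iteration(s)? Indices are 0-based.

v_0 = (12, 1, 1).
v_1 = A·v_0 = (0, 1, 1).
v_2 = A·v_1 = (2, 1, 0).

v_2 = (2, 1, 0)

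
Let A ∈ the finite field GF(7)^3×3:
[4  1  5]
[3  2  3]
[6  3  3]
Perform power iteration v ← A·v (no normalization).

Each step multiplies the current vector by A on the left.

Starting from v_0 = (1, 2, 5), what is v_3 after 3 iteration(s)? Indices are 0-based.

v_0 = (1, 2, 5).
v_1 = A·v_0 = (3, 1, 6).
v_2 = A·v_1 = (1, 1, 4).
v_3 = A·v_2 = (4, 3, 0).

v_3 = (4, 3, 0)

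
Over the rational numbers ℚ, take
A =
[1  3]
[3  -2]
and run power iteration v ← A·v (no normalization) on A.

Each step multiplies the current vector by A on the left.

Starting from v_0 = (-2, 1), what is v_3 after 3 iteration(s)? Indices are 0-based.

v_0 = (-2, 1).
v_1 = A·v_0 = (1, -8).
v_2 = A·v_1 = (-23, 19).
v_3 = A·v_2 = (34, -107).

v_3 = (34, -107)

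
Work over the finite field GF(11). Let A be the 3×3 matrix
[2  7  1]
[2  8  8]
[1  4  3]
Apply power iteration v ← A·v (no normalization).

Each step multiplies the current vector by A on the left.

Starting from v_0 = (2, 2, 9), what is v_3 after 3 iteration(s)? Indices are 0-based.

v_0 = (2, 2, 9).
v_1 = A·v_0 = (5, 4, 4).
v_2 = A·v_1 = (9, 8, 0).
v_3 = A·v_2 = (8, 5, 8).

v_3 = (8, 5, 8)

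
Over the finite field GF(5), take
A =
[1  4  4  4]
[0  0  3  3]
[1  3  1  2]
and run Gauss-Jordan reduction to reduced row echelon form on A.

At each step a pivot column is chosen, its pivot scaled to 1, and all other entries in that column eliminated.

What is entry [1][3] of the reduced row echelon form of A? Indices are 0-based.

M[1][3] = 4

pivot(0,0)=1: scale R0 → (1, 4, 4, 4)
  clear (2,0): R2 −= (1)R0 → (0, 4, 2, 3)
pivot(1,1): swap R1↔R2
pivot(1,1)=4: scale R1 → (0, 1, 3, 2)
  clear (0,1): R0 −= (4)R1 → (1, 0, 2, 1)
pivot(2,2)=3: scale R2 → (0, 0, 1, 1)
  clear (0,2): R0 −= (2)R2 → (1, 0, 0, 4)
  clear (1,2): R1 −= (3)R2 → (0, 1, 0, 4)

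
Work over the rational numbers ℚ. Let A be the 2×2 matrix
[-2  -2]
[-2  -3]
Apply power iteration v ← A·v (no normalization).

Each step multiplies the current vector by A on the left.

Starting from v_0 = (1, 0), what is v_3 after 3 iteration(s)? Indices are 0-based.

v_0 = (1, 0).
v_1 = A·v_0 = (-2, -2).
v_2 = A·v_1 = (8, 10).
v_3 = A·v_2 = (-36, -46).

v_3 = (-36, -46)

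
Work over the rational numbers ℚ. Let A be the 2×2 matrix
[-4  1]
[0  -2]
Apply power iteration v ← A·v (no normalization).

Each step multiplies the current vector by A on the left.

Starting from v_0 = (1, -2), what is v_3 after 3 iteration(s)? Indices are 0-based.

v_3 = (-120, 16)

v_0 = (1, -2).
v_1 = A·v_0 = (-6, 4).
v_2 = A·v_1 = (28, -8).
v_3 = A·v_2 = (-120, 16).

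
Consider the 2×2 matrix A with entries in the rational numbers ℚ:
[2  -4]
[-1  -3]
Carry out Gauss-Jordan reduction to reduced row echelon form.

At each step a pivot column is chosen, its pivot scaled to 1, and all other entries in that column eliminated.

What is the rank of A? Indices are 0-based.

rank = 2

[1] R0 /= 2  ⇒  (1, -2)
     R1 -= -1·R0  ⇒  (0, -5)
[2] R1 /= -5  ⇒  (0, 1)
     R0 -= -2·R1  ⇒  (1, 0)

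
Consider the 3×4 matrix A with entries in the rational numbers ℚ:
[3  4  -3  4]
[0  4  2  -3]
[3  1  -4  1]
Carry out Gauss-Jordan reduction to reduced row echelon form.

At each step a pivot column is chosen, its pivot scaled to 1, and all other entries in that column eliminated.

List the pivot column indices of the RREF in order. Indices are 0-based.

pivot columns: 0, 1, 2

[1] R0 /= 3  ⇒  (1, 4/3, -1, 4/3)
     R2 -= 3·R0  ⇒  (0, -3, -1, -3)
[2] R1 /= 4  ⇒  (0, 1, 1/2, -3/4)
     R0 -= 4/3·R1  ⇒  (1, 0, -5/3, 7/3)
     R2 -= -3·R1  ⇒  (0, 0, 1/2, -21/4)
[3] R2 /= 1/2  ⇒  (0, 0, 1, -21/2)
     R0 -= -5/3·R2  ⇒  (1, 0, 0, -91/6)
     R1 -= 1/2·R2  ⇒  (0, 1, 0, 9/2)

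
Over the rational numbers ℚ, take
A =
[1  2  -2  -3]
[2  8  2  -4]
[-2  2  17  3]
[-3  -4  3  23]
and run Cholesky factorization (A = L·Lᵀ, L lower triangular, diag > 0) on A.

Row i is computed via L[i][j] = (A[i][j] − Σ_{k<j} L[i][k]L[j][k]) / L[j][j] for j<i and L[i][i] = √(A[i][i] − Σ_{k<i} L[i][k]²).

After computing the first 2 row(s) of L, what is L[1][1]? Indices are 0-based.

L[1][1] = 2

Step 1: L[0][0] = √(1) = 1.
  L[1][0] = (2) / L[0][0] = 2.
Step 2: L[1][1] = √(4) = 2.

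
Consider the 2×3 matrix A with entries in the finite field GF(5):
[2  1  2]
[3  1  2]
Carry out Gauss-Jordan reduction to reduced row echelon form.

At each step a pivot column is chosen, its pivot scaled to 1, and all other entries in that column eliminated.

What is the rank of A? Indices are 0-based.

rank = 2

[1] R0 /= 2  ⇒  (1, 3, 1)
     R1 -= 3·R0  ⇒  (0, 2, 4)
[2] R1 /= 2  ⇒  (0, 1, 2)
     R0 -= 3·R1  ⇒  (1, 0, 0)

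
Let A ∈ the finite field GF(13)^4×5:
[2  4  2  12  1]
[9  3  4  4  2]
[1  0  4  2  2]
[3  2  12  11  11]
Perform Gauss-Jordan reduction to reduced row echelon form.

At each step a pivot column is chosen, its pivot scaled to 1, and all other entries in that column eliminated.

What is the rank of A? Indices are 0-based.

rank = 4

[1] R0 /= 2  ⇒  (1, 2, 1, 6, 7)
     R1 -= 9·R0  ⇒  (0, 11, 8, 2, 4)
     R2 -= 1·R0  ⇒  (0, 11, 3, 9, 8)
     R3 -= 3·R0  ⇒  (0, 9, 9, 6, 3)
[2] R1 /= 11  ⇒  (0, 1, 9, 12, 11)
     R0 -= 2·R1  ⇒  (1, 0, 9, 8, 11)
     R2 -= 11·R1  ⇒  (0, 0, 8, 7, 4)
     R3 -= 9·R1  ⇒  (0, 0, 6, 2, 8)
[3] R2 /= 8  ⇒  (0, 0, 1, 9, 7)
     R0 -= 9·R2  ⇒  (1, 0, 0, 5, 0)
     R1 -= 9·R2  ⇒  (0, 1, 0, 9, 0)
     R3 -= 6·R2  ⇒  (0, 0, 0, 0, 5)
column 3 empty below row 3
[4] R3 /= 5  ⇒  (0, 0, 0, 0, 1)
     R2 -= 7·R3  ⇒  (0, 0, 1, 9, 0)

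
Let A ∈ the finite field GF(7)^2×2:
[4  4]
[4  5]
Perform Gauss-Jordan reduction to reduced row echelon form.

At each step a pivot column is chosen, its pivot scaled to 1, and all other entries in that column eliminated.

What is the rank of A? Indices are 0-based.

pivot(0,0)=4: scale R0 → (1, 1)
  clear (1,0): R1 −= (4)R0 → (0, 1)
pivot(1,1)=1: scale R1 → (0, 1)
  clear (0,1): R0 −= (1)R1 → (1, 0)

rank = 2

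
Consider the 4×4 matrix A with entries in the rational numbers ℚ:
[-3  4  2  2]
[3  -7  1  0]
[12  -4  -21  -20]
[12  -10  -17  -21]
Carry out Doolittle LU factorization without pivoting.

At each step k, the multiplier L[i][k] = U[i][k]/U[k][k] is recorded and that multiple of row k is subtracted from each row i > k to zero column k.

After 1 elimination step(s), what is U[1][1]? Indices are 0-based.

k=0: U[0][0]=-3
  eliminate (1,0): mult=-1, new row 1: (0, -3, 3, 2); set L[1][0]=-1
  eliminate (2,0): mult=-4, new row 2: (0, 12, -13, -12); set L[2][0]=-4
  eliminate (3,0): mult=-4, new row 3: (0, 6, -9, -13); set L[3][0]=-4

U[1][1] = -3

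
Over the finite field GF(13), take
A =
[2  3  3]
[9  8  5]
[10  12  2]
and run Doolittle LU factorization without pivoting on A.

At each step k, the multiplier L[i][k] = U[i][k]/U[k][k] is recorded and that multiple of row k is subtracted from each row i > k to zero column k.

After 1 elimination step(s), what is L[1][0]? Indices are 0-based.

[col 0] pivot 2
  R1 -= 11*R0 → (0, 1, 11)  (L[1][0] := 11)
  R2 -= 5*R0 → (0, 10, 0)  (L[2][0] := 5)

L[1][0] = 11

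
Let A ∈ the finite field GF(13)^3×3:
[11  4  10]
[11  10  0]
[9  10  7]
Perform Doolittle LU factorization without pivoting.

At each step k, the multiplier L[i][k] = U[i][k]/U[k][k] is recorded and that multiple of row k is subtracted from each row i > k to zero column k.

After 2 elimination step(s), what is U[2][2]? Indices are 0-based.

k=0: U[0][0]=11
  eliminate (1,0): mult=1, new row 1: (0, 6, 3); set L[1][0]=1
  eliminate (2,0): mult=2, new row 2: (0, 2, 0); set L[2][0]=2
k=1: U[1][1]=6
  eliminate (2,1): mult=9, new row 2: (0, 0, 12); set L[2][1]=9

U[2][2] = 12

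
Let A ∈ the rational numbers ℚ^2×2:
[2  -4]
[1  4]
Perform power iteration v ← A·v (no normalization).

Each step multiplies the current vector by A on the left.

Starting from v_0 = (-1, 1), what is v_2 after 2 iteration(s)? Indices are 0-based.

v_0 = (-1, 1).
v_1 = A·v_0 = (-6, 3).
v_2 = A·v_1 = (-24, 6).

v_2 = (-24, 6)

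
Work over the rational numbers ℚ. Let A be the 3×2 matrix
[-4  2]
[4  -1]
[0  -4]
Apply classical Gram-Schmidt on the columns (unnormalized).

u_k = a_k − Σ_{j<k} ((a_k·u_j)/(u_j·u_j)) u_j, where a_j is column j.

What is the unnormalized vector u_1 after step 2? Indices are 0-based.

Step 1: u_0 = a_0 = (-4, 4, 0).
Step 2: u_1 = a_1 − (-3/8)·u_0 = (1/2, 1/2, -4).

u_1 = (1/2, 1/2, -4)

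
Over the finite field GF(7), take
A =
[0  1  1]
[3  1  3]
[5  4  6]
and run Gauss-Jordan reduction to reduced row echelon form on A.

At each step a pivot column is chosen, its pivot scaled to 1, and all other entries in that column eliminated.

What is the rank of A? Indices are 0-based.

rank = 3

step 1: exchange rows 0,1
step 1: normalize row 0 (÷3) = (1, 5, 1)
  row 2: subtract 5×row0 = (0, 0, 1)
step 2: normalize row 1 (÷1) = (0, 1, 1)
  row 0: subtract 5×row1 = (1, 0, 3)
step 3: normalize row 2 (÷1) = (0, 0, 1)
  row 0: subtract 3×row2 = (1, 0, 0)
  row 1: subtract 1×row2 = (0, 1, 0)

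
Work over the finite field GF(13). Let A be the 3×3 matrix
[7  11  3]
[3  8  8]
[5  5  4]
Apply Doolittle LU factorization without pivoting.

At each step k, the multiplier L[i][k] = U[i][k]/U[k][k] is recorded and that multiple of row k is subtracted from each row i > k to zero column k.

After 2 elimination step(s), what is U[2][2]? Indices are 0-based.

[col 0] pivot 7
  R1 -= 6*R0 → (0, 7, 3)  (L[1][0] := 6)
  R2 -= 10*R0 → (0, 12, 0)  (L[2][0] := 10)
[col 1] pivot 7
  R2 -= 11*R1 → (0, 0, 6)  (L[2][1] := 11)

U[2][2] = 6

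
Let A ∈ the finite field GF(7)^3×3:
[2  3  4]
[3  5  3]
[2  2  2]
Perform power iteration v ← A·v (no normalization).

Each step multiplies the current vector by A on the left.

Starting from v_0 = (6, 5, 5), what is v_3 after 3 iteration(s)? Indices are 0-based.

v_0 = (6, 5, 5).
v_1 = A·v_0 = (5, 2, 4).
v_2 = A·v_1 = (4, 2, 1).
v_3 = A·v_2 = (4, 4, 0).

v_3 = (4, 4, 0)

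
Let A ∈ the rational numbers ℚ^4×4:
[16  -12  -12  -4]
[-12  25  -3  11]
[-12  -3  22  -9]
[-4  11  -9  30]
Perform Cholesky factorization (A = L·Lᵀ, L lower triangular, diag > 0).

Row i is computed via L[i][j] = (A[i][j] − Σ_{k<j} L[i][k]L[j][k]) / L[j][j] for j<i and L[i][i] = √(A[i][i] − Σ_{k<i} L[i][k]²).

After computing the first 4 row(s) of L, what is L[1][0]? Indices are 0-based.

L[1][0] = -3

Step 1: L[0][0] = √(16) = 4.
  L[1][0] = (-12) / L[0][0] = -3.
Step 2: L[1][1] = √(16) = 4.
  L[2][0] = (-12) / L[0][0] = -3.
  L[2][1] = (-12) / L[1][1] = -3.
Step 3: L[2][2] = √(4) = 2.
  L[3][0] = (-4) / L[0][0] = -1.
  L[3][1] = (8) / L[1][1] = 2.
  L[3][2] = (-6) / L[2][2] = -3.
Step 4: L[3][3] = √(16) = 4.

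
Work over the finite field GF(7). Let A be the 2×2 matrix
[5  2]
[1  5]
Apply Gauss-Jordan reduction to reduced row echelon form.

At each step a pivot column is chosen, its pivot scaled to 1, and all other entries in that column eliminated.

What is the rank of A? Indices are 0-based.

rank = 2

step 1: normalize row 0 (÷5) = (1, 6)
  row 1: subtract 1×row0 = (0, 6)
step 2: normalize row 1 (÷6) = (0, 1)
  row 0: subtract 6×row1 = (1, 0)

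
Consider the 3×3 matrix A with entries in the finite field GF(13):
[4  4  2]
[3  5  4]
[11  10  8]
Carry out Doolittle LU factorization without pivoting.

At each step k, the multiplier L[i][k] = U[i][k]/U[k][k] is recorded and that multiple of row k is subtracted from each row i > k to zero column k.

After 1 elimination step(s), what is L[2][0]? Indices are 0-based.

L[2][0] = 6

Step 1: pivot at (0,0) is 4.
  row1 ← row1 − (4)·row0  ⇒  L[1][0]=4, U row1=(0, 2, 9)
  row2 ← row2 − (6)·row0  ⇒  L[2][0]=6, U row2=(0, 12, 9)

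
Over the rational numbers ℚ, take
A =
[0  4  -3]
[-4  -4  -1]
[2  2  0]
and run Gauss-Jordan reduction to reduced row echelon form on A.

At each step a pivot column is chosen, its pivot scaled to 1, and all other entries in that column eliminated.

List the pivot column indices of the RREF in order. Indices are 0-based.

pivot columns: 0, 1, 2

pivot(0,0): swap R0↔R1
pivot(0,0)=-4: scale R0 → (1, 1, 1/4)
  clear (2,0): R2 −= (2)R0 → (0, 0, -1/2)
pivot(1,1)=4: scale R1 → (0, 1, -3/4)
  clear (0,1): R0 −= (1)R1 → (1, 0, 1)
pivot(2,2)=-1/2: scale R2 → (0, 0, 1)
  clear (0,2): R0 −= (1)R2 → (1, 0, 0)
  clear (1,2): R1 −= (-3/4)R2 → (0, 1, 0)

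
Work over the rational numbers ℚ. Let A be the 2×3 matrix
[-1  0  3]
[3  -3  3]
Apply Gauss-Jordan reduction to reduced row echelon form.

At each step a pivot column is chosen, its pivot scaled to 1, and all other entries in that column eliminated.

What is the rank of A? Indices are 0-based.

pivot(0,0)=-1: scale R0 → (1, 0, -3)
  clear (1,0): R1 −= (3)R0 → (0, -3, 12)
pivot(1,1)=-3: scale R1 → (0, 1, -4)

rank = 2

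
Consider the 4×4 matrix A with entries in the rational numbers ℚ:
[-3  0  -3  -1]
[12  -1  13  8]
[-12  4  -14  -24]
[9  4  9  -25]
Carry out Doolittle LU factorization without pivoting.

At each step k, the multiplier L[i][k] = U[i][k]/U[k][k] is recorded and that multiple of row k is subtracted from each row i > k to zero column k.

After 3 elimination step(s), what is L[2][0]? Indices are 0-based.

k=0: U[0][0]=-3
  eliminate (1,0): mult=-4, new row 1: (0, -1, 1, 4); set L[1][0]=-4
  eliminate (2,0): mult=4, new row 2: (0, 4, -2, -20); set L[2][0]=4
  eliminate (3,0): mult=-3, new row 3: (0, 4, 0, -28); set L[3][0]=-3
k=1: U[1][1]=-1
  eliminate (2,1): mult=-4, new row 2: (0, 0, 2, -4); set L[2][1]=-4
  eliminate (3,1): mult=-4, new row 3: (0, 0, 4, -12); set L[3][1]=-4
k=2: U[2][2]=2
  eliminate (3,2): mult=2, new row 3: (0, 0, 0, -4); set L[3][2]=2

L[2][0] = 4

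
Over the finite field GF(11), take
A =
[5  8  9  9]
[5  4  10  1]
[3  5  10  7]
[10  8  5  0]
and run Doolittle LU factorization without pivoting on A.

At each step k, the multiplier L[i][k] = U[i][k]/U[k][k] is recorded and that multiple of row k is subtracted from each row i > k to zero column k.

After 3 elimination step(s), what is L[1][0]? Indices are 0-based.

L[1][0] = 1

Step 1: pivot at (0,0) is 5.
  row1 ← row1 − (1)·row0  ⇒  L[1][0]=1, U row1=(0, 7, 1, 3)
  row2 ← row2 − (5)·row0  ⇒  L[2][0]=5, U row2=(0, 9, 9, 6)
  row3 ← row3 − (2)·row0  ⇒  L[3][0]=2, U row3=(0, 3, 9, 4)
Step 2: pivot at (1,1) is 7.
  row2 ← row2 − (6)·row1  ⇒  L[2][1]=6, U row2=(0, 0, 3, 10)
  row3 ← row3 − (2)·row1  ⇒  L[3][1]=2, U row3=(0, 0, 7, 9)
Step 3: pivot at (2,2) is 3.
  row3 ← row3 − (6)·row2  ⇒  L[3][2]=6, U row3=(0, 0, 0, 4)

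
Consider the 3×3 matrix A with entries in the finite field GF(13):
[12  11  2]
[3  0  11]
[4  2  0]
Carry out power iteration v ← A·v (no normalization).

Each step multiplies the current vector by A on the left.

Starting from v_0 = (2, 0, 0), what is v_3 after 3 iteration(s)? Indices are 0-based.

v_3 = (7, 10, 6)

v_0 = (2, 0, 0).
v_1 = A·v_0 = (11, 6, 8).
v_2 = A·v_1 = (6, 4, 4).
v_3 = A·v_2 = (7, 10, 6).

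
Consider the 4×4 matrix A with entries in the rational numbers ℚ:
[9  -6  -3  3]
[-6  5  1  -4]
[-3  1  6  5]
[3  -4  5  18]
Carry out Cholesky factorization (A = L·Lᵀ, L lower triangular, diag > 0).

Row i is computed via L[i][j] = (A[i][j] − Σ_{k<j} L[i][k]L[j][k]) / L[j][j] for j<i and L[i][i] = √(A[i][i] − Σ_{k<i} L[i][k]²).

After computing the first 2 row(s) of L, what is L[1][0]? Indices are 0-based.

L[1][0] = -2

Step 1: L[0][0] = √(9) = 3.
  L[1][0] = (-6) / L[0][0] = -2.
Step 2: L[1][1] = √(1) = 1.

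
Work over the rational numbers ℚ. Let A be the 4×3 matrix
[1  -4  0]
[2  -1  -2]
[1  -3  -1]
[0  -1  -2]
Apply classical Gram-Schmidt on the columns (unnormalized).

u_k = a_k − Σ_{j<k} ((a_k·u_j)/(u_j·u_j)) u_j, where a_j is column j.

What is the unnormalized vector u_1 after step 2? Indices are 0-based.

u_1 = (-5/2, 2, -3/2, -1)

Step 1: u_0 = a_0 = (1, 2, 1, 0).
Step 2: u_1 = a_1 − (-3/2)·u_0 = (-5/2, 2, -3/2, -1).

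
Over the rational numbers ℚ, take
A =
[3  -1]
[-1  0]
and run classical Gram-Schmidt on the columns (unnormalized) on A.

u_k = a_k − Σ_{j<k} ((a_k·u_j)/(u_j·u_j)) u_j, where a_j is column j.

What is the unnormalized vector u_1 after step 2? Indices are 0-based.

Step 1: u_0 = a_0 = (3, -1).
Step 2: u_1 = a_1 − (-3/10)·u_0 = (-1/10, -3/10).

u_1 = (-1/10, -3/10)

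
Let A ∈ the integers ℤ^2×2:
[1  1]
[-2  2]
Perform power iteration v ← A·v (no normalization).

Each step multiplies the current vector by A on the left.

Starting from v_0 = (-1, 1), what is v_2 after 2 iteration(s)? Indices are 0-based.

v_0 = (-1, 1).
v_1 = A·v_0 = (0, 4).
v_2 = A·v_1 = (4, 8).

v_2 = (4, 8)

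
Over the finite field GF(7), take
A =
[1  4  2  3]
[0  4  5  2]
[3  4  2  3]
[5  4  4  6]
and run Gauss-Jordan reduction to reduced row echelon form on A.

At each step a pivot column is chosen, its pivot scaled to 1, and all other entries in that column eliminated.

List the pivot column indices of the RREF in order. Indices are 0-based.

pivot columns: 0, 1, 2, 3

step 1: normalize row 0 (÷1) = (1, 4, 2, 3)
  row 2: subtract 3×row0 = (0, 6, 3, 1)
  row 3: subtract 5×row0 = (0, 5, 1, 5)
step 2: normalize row 1 (÷4) = (0, 1, 3, 4)
  row 0: subtract 4×row1 = (1, 0, 4, 1)
  row 2: subtract 6×row1 = (0, 0, 6, 5)
  row 3: subtract 5×row1 = (0, 0, 0, 6)
step 3: normalize row 2 (÷6) = (0, 0, 1, 2)
  row 0: subtract 4×row2 = (1, 0, 0, 0)
  row 1: subtract 3×row2 = (0, 1, 0, 5)
step 4: normalize row 3 (÷6) = (0, 0, 0, 1)
  row 1: subtract 5×row3 = (0, 1, 0, 0)
  row 2: subtract 2×row3 = (0, 0, 1, 0)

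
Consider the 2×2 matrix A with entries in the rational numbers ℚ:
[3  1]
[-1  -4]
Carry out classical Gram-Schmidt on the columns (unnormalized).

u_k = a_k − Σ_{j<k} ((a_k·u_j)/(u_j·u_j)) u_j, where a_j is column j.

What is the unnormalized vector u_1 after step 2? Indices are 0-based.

Step 1: u_0 = a_0 = (3, -1).
Step 2: u_1 = a_1 − (7/10)·u_0 = (-11/10, -33/10).

u_1 = (-11/10, -33/10)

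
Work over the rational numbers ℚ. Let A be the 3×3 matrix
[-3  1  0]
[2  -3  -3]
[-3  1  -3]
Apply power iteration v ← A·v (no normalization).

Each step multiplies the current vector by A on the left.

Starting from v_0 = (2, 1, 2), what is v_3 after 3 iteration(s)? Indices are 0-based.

v_3 = (8, -223, -121)

v_0 = (2, 1, 2).
v_1 = A·v_0 = (-5, -5, -11).
v_2 = A·v_1 = (10, 38, 43).
v_3 = A·v_2 = (8, -223, -121).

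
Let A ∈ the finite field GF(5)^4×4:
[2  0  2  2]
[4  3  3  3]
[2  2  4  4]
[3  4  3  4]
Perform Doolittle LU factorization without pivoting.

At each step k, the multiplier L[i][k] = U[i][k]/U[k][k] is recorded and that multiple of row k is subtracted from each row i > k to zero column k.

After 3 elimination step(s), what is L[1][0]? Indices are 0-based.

L[1][0] = 2

[col 0] pivot 2
  R1 -= 2*R0 → (0, 3, 4, 4)  (L[1][0] := 2)
  R2 -= 1*R0 → (0, 2, 2, 2)  (L[2][0] := 1)
  R3 -= 4*R0 → (0, 4, 0, 1)  (L[3][0] := 4)
[col 1] pivot 3
  R2 -= 4*R1 → (0, 0, 1, 1)  (L[2][1] := 4)
  R3 -= 3*R1 → (0, 0, 3, 4)  (L[3][1] := 3)
[col 2] pivot 1
  R3 -= 3*R2 → (0, 0, 0, 1)  (L[3][2] := 3)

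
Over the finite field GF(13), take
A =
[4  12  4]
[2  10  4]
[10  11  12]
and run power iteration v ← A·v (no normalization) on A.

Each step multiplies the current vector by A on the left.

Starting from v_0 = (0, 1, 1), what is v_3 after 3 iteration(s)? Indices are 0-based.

v_3 = (12, 6, 3)

v_0 = (0, 1, 1).
v_1 = A·v_0 = (3, 1, 10).
v_2 = A·v_1 = (12, 4, 5).
v_3 = A·v_2 = (12, 6, 3).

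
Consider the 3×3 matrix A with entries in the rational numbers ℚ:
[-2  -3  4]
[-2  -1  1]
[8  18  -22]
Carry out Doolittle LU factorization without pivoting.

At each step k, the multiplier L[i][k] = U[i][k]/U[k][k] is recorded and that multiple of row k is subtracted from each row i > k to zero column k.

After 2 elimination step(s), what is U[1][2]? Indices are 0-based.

U[1][2] = -3

Step 1: pivot at (0,0) is -2.
  row1 ← row1 − (1)·row0  ⇒  L[1][0]=1, U row1=(0, 2, -3)
  row2 ← row2 − (-4)·row0  ⇒  L[2][0]=-4, U row2=(0, 6, -6)
Step 2: pivot at (1,1) is 2.
  row2 ← row2 − (3)·row1  ⇒  L[2][1]=3, U row2=(0, 0, 3)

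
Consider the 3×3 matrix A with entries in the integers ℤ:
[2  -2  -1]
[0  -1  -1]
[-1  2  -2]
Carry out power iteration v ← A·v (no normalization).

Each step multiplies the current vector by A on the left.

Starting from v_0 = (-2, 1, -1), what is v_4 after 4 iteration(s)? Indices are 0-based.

v_4 = (-70, -31, 3)

v_0 = (-2, 1, -1).
v_1 = A·v_0 = (-5, 0, 6).
v_2 = A·v_1 = (-16, -6, -7).
v_3 = A·v_2 = (-13, 13, 18).
v_4 = A·v_3 = (-70, -31, 3).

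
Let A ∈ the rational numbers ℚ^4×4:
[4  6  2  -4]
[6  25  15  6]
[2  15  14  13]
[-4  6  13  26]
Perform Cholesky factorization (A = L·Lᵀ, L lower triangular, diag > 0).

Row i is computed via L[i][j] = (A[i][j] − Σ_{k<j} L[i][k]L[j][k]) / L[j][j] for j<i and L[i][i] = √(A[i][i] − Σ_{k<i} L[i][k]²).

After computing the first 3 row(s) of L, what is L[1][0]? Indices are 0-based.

Step 1: L[0][0] = √(4) = 2.
  L[1][0] = (6) / L[0][0] = 3.
Step 2: L[1][1] = √(16) = 4.
  L[2][0] = (2) / L[0][0] = 1.
  L[2][1] = (12) / L[1][1] = 3.
Step 3: L[2][2] = √(4) = 2.

L[1][0] = 3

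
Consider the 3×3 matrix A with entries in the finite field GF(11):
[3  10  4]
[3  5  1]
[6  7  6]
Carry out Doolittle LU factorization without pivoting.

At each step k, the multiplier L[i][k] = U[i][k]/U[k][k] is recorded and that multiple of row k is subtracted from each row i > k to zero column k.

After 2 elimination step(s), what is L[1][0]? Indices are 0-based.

[col 0] pivot 3
  R1 -= 1*R0 → (0, 6, 8)  (L[1][0] := 1)
  R2 -= 2*R0 → (0, 9, 9)  (L[2][0] := 2)
[col 1] pivot 6
  R2 -= 7*R1 → (0, 0, 8)  (L[2][1] := 7)

L[1][0] = 1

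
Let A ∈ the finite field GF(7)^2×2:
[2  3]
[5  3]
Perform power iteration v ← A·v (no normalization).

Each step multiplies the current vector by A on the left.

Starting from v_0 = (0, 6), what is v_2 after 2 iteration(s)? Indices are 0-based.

v_0 = (0, 6).
v_1 = A·v_0 = (4, 4).
v_2 = A·v_1 = (6, 4).

v_2 = (6, 4)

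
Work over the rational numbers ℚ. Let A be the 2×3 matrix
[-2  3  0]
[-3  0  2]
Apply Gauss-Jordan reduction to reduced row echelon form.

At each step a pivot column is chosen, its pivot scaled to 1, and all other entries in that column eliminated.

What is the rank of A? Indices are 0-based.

[1] R0 /= -2  ⇒  (1, -3/2, 0)
     R1 -= -3·R0  ⇒  (0, -9/2, 2)
[2] R1 /= -9/2  ⇒  (0, 1, -4/9)
     R0 -= -3/2·R1  ⇒  (1, 0, -2/3)

rank = 2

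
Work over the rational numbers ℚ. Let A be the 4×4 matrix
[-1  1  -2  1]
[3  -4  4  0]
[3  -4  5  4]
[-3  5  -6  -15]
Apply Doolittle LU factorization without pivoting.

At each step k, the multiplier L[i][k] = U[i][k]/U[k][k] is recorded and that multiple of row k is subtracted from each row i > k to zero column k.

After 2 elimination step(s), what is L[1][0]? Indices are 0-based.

L[1][0] = -3

Step 1: pivot at (0,0) is -1.
  row1 ← row1 − (-3)·row0  ⇒  L[1][0]=-3, U row1=(0, -1, -2, 3)
  row2 ← row2 − (-3)·row0  ⇒  L[2][0]=-3, U row2=(0, -1, -1, 7)
  row3 ← row3 − (3)·row0  ⇒  L[3][0]=3, U row3=(0, 2, 0, -18)
Step 2: pivot at (1,1) is -1.
  row2 ← row2 − (1)·row1  ⇒  L[2][1]=1, U row2=(0, 0, 1, 4)
  row3 ← row3 − (-2)·row1  ⇒  L[3][1]=-2, U row3=(0, 0, -4, -12)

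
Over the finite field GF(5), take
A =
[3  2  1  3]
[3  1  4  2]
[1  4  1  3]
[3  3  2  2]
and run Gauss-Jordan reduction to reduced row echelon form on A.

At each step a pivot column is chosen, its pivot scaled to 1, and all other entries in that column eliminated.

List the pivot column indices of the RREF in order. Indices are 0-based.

[1] R0 /= 3  ⇒  (1, 4, 2, 1)
     R1 -= 3·R0  ⇒  (0, 4, 3, 4)
     R2 -= 1·R0  ⇒  (0, 0, 4, 2)
     R3 -= 3·R0  ⇒  (0, 1, 1, 4)
[2] R1 /= 4  ⇒  (0, 1, 2, 1)
     R0 -= 4·R1  ⇒  (1, 0, 4, 2)
     R3 -= 1·R1  ⇒  (0, 0, 4, 3)
[3] R2 /= 4  ⇒  (0, 0, 1, 3)
     R0 -= 4·R2  ⇒  (1, 0, 0, 0)
     R1 -= 2·R2  ⇒  (0, 1, 0, 0)
     R3 -= 4·R2  ⇒  (0, 0, 0, 1)
[4] R3 /= 1  ⇒  (0, 0, 0, 1)
     R2 -= 3·R3  ⇒  (0, 0, 1, 0)

pivot columns: 0, 1, 2, 3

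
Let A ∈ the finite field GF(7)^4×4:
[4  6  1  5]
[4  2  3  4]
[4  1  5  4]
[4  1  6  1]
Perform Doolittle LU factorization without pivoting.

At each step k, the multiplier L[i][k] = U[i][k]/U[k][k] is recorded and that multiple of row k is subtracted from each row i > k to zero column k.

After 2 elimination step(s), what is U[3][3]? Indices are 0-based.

[col 0] pivot 4
  R1 -= 1*R0 → (0, 3, 2, 6)  (L[1][0] := 1)
  R2 -= 1*R0 → (0, 2, 4, 6)  (L[2][0] := 1)
  R3 -= 1*R0 → (0, 2, 5, 3)  (L[3][0] := 1)
[col 1] pivot 3
  R2 -= 3*R1 → (0, 0, 5, 2)  (L[2][1] := 3)
  R3 -= 3*R1 → (0, 0, 6, 6)  (L[3][1] := 3)

U[3][3] = 6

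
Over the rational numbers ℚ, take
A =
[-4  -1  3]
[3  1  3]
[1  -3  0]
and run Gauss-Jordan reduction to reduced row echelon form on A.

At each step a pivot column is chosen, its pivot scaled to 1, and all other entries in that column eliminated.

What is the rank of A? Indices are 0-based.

pivot(0,0)=-4: scale R0 → (1, 1/4, -3/4)
  clear (1,0): R1 −= (3)R0 → (0, 1/4, 21/4)
  clear (2,0): R2 −= (1)R0 → (0, -13/4, 3/4)
pivot(1,1)=1/4: scale R1 → (0, 1, 21)
  clear (0,1): R0 −= (1/4)R1 → (1, 0, -6)
  clear (2,1): R2 −= (-13/4)R1 → (0, 0, 69)
pivot(2,2)=69: scale R2 → (0, 0, 1)
  clear (0,2): R0 −= (-6)R2 → (1, 0, 0)
  clear (1,2): R1 −= (21)R2 → (0, 1, 0)

rank = 3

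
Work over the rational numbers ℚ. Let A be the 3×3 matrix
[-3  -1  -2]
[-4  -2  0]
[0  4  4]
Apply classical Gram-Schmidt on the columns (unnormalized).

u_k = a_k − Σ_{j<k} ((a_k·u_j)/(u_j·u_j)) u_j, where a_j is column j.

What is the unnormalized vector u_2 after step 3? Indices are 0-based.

u_2 = (-160/101, 120/101, 20/101)

Step 1: u_0 = a_0 = (-3, -4, 0).
Step 2: u_1 = a_1 − (11/25)·u_0 = (8/25, -6/25, 4).
Step 3: u_2 = a_2 − (6/25)·u_0 − (96/101)·u_1 = (-160/101, 120/101, 20/101).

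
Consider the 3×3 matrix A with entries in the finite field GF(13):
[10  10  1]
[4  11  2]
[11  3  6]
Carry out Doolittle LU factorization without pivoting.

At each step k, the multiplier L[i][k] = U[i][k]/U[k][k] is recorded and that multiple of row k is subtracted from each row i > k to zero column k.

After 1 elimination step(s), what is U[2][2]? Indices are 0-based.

U[2][2] = 1

[col 0] pivot 10
  R1 -= 3*R0 → (0, 7, 12)  (L[1][0] := 3)
  R2 -= 5*R0 → (0, 5, 1)  (L[2][0] := 5)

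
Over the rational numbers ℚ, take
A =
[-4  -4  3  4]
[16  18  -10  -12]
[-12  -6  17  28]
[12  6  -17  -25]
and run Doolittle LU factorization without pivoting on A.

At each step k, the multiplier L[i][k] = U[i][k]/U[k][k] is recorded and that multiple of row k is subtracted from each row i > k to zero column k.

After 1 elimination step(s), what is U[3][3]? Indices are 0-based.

k=0: U[0][0]=-4
  eliminate (1,0): mult=-4, new row 1: (0, 2, 2, 4); set L[1][0]=-4
  eliminate (2,0): mult=3, new row 2: (0, 6, 8, 16); set L[2][0]=3
  eliminate (3,0): mult=-3, new row 3: (0, -6, -8, -13); set L[3][0]=-3

U[3][3] = -13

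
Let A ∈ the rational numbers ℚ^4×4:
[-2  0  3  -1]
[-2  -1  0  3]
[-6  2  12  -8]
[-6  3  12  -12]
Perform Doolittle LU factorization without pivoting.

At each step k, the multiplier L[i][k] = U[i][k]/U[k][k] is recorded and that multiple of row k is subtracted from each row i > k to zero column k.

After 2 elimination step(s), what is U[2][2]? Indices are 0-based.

U[2][2] = -3

Step 1: pivot at (0,0) is -2.
  row1 ← row1 − (1)·row0  ⇒  L[1][0]=1, U row1=(0, -1, -3, 4)
  row2 ← row2 − (3)·row0  ⇒  L[2][0]=3, U row2=(0, 2, 3, -5)
  row3 ← row3 − (3)·row0  ⇒  L[3][0]=3, U row3=(0, 3, 3, -9)
Step 2: pivot at (1,1) is -1.
  row2 ← row2 − (-2)·row1  ⇒  L[2][1]=-2, U row2=(0, 0, -3, 3)
  row3 ← row3 − (-3)·row1  ⇒  L[3][1]=-3, U row3=(0, 0, -6, 3)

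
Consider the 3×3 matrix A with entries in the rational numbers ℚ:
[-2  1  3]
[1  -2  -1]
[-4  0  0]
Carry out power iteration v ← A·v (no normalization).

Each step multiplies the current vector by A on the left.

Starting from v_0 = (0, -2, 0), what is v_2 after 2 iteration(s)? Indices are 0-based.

v_2 = (8, -10, 8)

v_0 = (0, -2, 0).
v_1 = A·v_0 = (-2, 4, 0).
v_2 = A·v_1 = (8, -10, 8).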